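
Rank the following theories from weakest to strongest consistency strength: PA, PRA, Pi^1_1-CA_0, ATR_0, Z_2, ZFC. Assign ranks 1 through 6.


Ordering by consistency strength:
1. PRA
2. PA
3. ATR_0
4. Pi^1_1-CA_0
5. Z_2
6. ZFC


PA=2, PRA=1, Pi^1_1-CA_0=4, ATR_0=3, Z_2=5, ZFC=6


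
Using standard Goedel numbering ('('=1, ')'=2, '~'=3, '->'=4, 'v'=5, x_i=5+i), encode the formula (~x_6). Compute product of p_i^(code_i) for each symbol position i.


Formula: (~x_6)
Symbol codes: [1, 3, 11, 2]
Primes: [2, 3, 5, 7]
p_1^1 = 2^1 = 2
p_2^3 = 3^3 = 27
p_3^11 = 5^11 = 48828125
p_4^2 = 7^2 = 49
Product = 129199218750

129199218750


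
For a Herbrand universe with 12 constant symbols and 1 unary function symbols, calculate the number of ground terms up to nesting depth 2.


Herbrand terms by depth:
Depth 0: 12 constants
Depth 1: 12 new terms (running total: 24)
Depth 2: 12 new terms (running total: 36)
Total distinct ground terms = 36

36


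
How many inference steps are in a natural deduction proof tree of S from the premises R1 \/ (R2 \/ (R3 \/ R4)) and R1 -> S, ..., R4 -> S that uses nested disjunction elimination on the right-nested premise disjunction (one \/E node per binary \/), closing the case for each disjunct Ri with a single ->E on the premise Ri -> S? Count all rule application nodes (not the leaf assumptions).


The premise R1 \/ (R2 \/ (R3 \/ R4)) contains 4 disjuncts, hence 3 binary \/ connectives.
- Each binary \/ is eliminated once: 3 \/E nodes.
- Each of the 4 cases Ri derives S by one ->E with Ri -> S: 4 ->E nodes.
Total = 3 + 4 = 7

7


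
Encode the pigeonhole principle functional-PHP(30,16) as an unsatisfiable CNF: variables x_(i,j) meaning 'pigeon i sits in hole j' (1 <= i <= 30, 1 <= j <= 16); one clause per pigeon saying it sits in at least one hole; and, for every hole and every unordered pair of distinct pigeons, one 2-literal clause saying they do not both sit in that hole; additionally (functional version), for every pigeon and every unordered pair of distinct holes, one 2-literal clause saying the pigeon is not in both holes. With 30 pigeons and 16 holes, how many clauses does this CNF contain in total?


functional-PHP(30,16): 30 pigeons, 16 holes, 30*16 = 480 variables.
- pigeon clauses: one per pigeon -> 30 clauses
- hole clauses: 16 holes * C(30,2) = 16 * 435 -> 6960 clauses
- functional clauses: 30 pigeons * C(16,2) = 30 * 120 -> 3600 clauses
Total clauses = 30 + 6960 + 3600 = 10590

10590


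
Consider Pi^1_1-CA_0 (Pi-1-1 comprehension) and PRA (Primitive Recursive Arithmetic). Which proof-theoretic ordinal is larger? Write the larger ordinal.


Proof-theoretic ordinal of Pi^1_1-CA_0 (Pi-1-1 comprehension): psi_0(Omega_omega)
Proof-theoretic ordinal of PRA (Primitive Recursive Arithmetic): omega^omega
Comparing: omega^omega < psi_0(Omega_omega).
The larger ordinal is psi_0(Omega_omega) (from Pi^1_1-CA_0 (Pi-1-1 comprehension)).

psi_0(Omega_omega)


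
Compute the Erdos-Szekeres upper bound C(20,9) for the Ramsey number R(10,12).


R(10,12) <= C(10+12-2, 10-1) = C(20, 9)
C(20, 9) = 20! / (9! * 11!)
= 167960

167960


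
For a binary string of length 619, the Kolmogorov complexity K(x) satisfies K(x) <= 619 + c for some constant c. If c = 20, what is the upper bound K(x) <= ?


K(x) <= |x| + c = 619 + 20 = 639

639


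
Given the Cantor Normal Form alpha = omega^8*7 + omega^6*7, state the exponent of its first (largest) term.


CNF: omega^8*7 + omega^6*7
The leading term is omega^8*7, which has exponent 8.

8


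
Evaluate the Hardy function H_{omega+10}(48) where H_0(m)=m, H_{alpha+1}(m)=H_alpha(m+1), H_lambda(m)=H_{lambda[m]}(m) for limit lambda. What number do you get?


H_{omega+10}(48):
Unwind the 10 successor steps: H_{omega+10}(48) = H_omega(48+10) = H_omega(58).
H_omega(m) = H_m(m) = m + m = 2m.
Result = 2 * 58 = 116

116


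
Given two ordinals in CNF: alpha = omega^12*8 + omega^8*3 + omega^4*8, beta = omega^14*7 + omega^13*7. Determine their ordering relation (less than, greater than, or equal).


Compare term by term from highest exponent:
alpha = omega^12*8 + omega^8*3 + omega^4*8
beta = omega^14*7 + omega^13*7
Term 1: alpha has omega^12*8, beta has omega^14*7
Term 2: alpha has omega^8*3, beta has omega^13*7
Term 3: alpha has omega^4*8, beta has omega^0*0
Result: alpha < beta

alpha < beta


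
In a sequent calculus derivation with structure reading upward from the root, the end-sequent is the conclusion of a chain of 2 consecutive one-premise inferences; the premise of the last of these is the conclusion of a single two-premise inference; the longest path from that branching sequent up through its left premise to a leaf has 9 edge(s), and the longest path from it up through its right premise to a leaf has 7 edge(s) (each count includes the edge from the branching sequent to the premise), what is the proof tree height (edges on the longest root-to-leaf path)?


Longest path through the left premise: 9 edges (measured from the branching sequent)
Longest path through the right premise: 7 edges
Height of the subtree rooted at the branching sequent: max(9, 7) = 9
The branching sequent sits 2 edges above the root (the chain of one-premise inferences), so height = 9 + 2 = 11

11


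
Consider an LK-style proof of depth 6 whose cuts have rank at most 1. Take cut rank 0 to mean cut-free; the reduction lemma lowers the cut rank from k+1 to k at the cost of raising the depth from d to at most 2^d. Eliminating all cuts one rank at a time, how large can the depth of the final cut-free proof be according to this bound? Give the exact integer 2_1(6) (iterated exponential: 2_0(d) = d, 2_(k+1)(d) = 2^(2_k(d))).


Each rank reduction sends depth d to at most 2^d; cut rank r needs r reductions.
2_0(6) = 6
2_1(6) = 2^6 = 64
Cut-free depth bound = 64

64


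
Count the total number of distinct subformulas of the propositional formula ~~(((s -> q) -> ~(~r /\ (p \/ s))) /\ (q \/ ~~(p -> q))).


Formula: ~~(((s -> q) -> ~(~r /\ (p \/ s))) /\ (q \/ ~~(p -> q)))
Subformulas found:
  1. r
  2. p
  3. q
  4. s
  5. ~r
  6. (p \/ s)
  7. (s -> q)
  8. (p -> q)
  9. ~(p -> q)
  10. ~~(p -> q)
  11. (~r /\ (p \/ s))
  12. ~(~r /\ (p \/ s))
  13. (q \/ ~~(p -> q))
  14. ((s -> q) -> ~(~r /\ (p \/ s)))
  15. (((s -> q) -> ~(~r /\ (p \/ s))) /\ (q \/ ~~(p -> q)))
  16. ~(((s -> q) -> ~(~r /\ (p \/ s))) /\ (q \/ ~~(p -> q)))
  17. ~~(((s -> q) -> ~(~r /\ (p \/ s))) /\ (q \/ ~~(p -> q)))
Total distinct subformulas = 17

17


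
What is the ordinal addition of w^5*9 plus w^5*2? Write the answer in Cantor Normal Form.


Ordinal addition w^5*9 + w^5*2:
Both terms have the same exponent 5.
w^e*c + w^e*d = w^e*(c+d).
Result = w^5*(9+2) = w^5*11

w^5*11


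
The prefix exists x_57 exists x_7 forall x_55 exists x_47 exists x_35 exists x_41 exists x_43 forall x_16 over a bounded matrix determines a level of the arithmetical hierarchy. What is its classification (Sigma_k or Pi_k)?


Leading quantifier is exists, so the class is Sigma.
Number of quantifier blocks = alternations + 1 = 3 + 1 = 4.
Classification: Sigma_4

Sigma_4


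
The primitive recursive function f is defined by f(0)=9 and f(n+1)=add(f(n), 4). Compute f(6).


f(0) = 9
f(1) = add(f(0), 4) = add(9, 4) = 13
f(2) = add(f(1), 4) = add(13, 4) = 17
f(3) = add(f(2), 4) = add(17, 4) = 21
f(4) = add(f(3), 4) = add(21, 4) = 25
f(5) = add(f(4), 4) = add(25, 4) = 29
f(6) = add(f(5), 4) = add(29, 4) = 33


33


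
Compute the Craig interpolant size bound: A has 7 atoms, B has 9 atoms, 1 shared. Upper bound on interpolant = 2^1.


Shared atoms = 1
Craig interpolant size bound = 2^1
= 2

2


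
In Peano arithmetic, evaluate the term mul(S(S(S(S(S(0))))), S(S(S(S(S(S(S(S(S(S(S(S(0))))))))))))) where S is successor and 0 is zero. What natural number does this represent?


mul(S^5(0), S^12(0)):
S^5(0) = 5
S^12(0) = 12
5 * 12 = 60

60


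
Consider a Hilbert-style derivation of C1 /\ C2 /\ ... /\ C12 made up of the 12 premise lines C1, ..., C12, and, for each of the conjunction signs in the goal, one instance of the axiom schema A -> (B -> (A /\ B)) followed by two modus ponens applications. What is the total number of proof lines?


Conjoining 12 premises:
- 12 premise lines
- the goal has 11 conjunction signs; each costs 1 axiom instance + 2 MP = 3 lines: 3 * 11 = 33
Total = 12 + 33 = 45 lines.

45


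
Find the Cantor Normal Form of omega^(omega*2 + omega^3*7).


omega^(omega*2 + omega^3*7):
In ordinal addition a term is absorbed by a following term of strictly larger exponent: 1 < 3, so omega*2 + omega^3*7 = omega^3*7.
omega raised to a CNF ordinal is a single CNF term: Result = omega^(omega^3*7)

omega^(omega^3*7)


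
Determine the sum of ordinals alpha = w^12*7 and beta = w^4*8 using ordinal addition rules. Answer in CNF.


Ordinal addition w^12*7 + w^4*8:
Leading exponent of alpha (12) > leading exponent of beta (4).
Since alpha's term has higher exponent than beta's leading term,
the sum is simply alpha followed by beta.
Result = w^12*7 + w^4*8

w^12*7 + w^4*8


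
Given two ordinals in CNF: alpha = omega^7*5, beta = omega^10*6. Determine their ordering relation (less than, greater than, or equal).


Compare term by term from highest exponent:
alpha = omega^7*5
beta = omega^10*6
Term 1: alpha has omega^7*5, beta has omega^10*6
Result: alpha < beta

alpha < beta


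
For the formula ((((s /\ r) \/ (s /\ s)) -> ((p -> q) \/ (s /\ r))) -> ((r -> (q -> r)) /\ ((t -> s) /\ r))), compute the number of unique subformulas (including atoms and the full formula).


Formula: ((((s /\ r) \/ (s /\ s)) -> ((p -> q) \/ (s /\ r))) -> ((r -> (q -> r)) /\ ((t -> s) /\ r)))
Subformulas found:
  1. r
  2. q
  3. s
  4. t
  5. p
  6. (s /\ s)
  7. (t -> s)
  8. (s /\ r)
  9. (p -> q)
  10. (q -> r)
  11. ((t -> s) /\ r)
  12. (r -> (q -> r))
  13. ((s /\ r) \/ (s /\ s))
  14. ((p -> q) \/ (s /\ r))
  15. ((r -> (q -> r)) /\ ((t -> s) /\ r))
  16. (((s /\ r) \/ (s /\ s)) -> ((p -> q) \/ (s /\ r)))
  17. ((((s /\ r) \/ (s /\ s)) -> ((p -> q) \/ (s /\ r))) -> ((r -> (q -> r)) /\ ((t -> s) /\ r)))
Total distinct subformulas = 17

17


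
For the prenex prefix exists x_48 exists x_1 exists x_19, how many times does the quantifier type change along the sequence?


Walk the prefix and count type changes:
  position 1: exists -> exists
  position 2: exists -> exists
Total alternations = 0

0


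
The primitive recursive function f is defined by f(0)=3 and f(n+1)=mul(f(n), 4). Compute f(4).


f(0) = 3
f(1) = mul(f(0), 4) = mul(3, 4) = 12
f(2) = mul(f(1), 4) = mul(12, 4) = 48
f(3) = mul(f(2), 4) = mul(48, 4) = 192
f(4) = mul(f(3), 4) = mul(192, 4) = 768


768


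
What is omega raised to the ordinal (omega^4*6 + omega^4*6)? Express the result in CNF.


omega^(omega^4*6 + omega^4*6):
Both terms of the exponent have the same exponent 4, so they merge: omega^4*6 + omega^4*6 = omega^4*(6+6) = omega^4*12.
omega raised to a CNF ordinal is a single CNF term: Result = omega^(omega^4*12)

omega^(omega^4*12)


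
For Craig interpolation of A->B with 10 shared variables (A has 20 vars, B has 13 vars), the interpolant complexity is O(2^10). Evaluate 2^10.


Shared atoms = 10
Craig interpolant size bound = 2^10
= 1024

1024


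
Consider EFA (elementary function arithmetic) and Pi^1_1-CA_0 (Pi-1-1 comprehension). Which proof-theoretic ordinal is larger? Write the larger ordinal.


Proof-theoretic ordinal of EFA (elementary function arithmetic): omega^3
Proof-theoretic ordinal of Pi^1_1-CA_0 (Pi-1-1 comprehension): psi_0(Omega_omega)
Comparing: omega^3 < psi_0(Omega_omega).
The larger ordinal is psi_0(Omega_omega) (from Pi^1_1-CA_0 (Pi-1-1 comprehension)).

psi_0(Omega_omega)


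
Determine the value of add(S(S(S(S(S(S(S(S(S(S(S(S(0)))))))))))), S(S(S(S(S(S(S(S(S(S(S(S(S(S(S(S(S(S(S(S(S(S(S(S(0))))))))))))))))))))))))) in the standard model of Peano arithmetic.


add(S^12(0), S^24(0)):
S^12(0) = 12
S^24(0) = 24
12 + 24 = 36

36


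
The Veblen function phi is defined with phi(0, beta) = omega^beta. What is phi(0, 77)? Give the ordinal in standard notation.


phi(0, 77):
phi(0, beta) = omega^beta by definition.
phi(0, 77) = omega^77

omega^77


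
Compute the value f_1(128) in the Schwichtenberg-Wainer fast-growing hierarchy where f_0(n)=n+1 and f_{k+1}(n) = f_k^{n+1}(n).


f_1(128) = f_0^129(128)
f_0 adds 1 each time, applied 129 times.
f_1(128) = 128 + 129 = 257

257


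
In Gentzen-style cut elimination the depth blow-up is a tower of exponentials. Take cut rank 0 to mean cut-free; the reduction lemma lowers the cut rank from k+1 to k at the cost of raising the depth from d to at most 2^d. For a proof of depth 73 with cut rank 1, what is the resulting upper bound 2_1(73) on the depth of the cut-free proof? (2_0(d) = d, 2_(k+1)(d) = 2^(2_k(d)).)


Each rank reduction sends depth d to at most 2^d; cut rank r needs r reductions.
2_0(73) = 73
2_1(73) = 2^73 = 9444732965739290427392
Cut-free depth bound = 9444732965739290427392

9444732965739290427392


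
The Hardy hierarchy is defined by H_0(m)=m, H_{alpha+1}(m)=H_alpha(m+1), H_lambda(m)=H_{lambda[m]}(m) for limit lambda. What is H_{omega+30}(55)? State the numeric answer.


H_{omega+30}(55):
Unwind the 30 successor steps: H_{omega+30}(55) = H_omega(55+30) = H_omega(85).
H_omega(m) = H_m(m) = m + m = 2m.
Result = 2 * 85 = 170

170


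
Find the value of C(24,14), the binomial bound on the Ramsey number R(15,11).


R(15,11) <= C(15+11-2, 15-1) = C(24, 14)
C(24, 14) = 24! / (14! * 10!)
= 1961256

1961256


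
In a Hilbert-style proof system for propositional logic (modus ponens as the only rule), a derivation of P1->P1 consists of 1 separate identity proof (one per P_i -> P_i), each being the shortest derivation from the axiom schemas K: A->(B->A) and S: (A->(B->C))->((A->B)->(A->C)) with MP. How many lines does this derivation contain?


The shortest proof of A->A from K and S in the Hilbert calculus has exactly 5 lines:
(1) K instance A->((A->A)->A), (2) S instance, (3) MP on 1,2, (4) K instance A->(A->A), (5) MP on 3,4.
For 1 independent identities: 1 * 5 = 5 lines total.

5


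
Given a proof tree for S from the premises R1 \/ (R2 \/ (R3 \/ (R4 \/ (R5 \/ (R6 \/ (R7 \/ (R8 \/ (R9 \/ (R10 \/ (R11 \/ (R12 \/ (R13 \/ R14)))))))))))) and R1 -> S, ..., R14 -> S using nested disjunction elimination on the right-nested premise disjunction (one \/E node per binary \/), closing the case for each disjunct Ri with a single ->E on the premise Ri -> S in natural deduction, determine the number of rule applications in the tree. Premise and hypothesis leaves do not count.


The premise R1 \/ (R2 \/ (R3 \/ (R4 \/ (R5 \/ (R6 \/ (R7 \/ (R8 \/ (R9 \/ (R10 \/ (R11 \/ (R12 \/ (R13 \/ R14)))))))))))) contains 14 disjuncts, hence 13 binary \/ connectives.
- Each binary \/ is eliminated once: 13 \/E nodes.
- Each of the 14 cases Ri derives S by one ->E with Ri -> S: 14 ->E nodes.
Total = 13 + 14 = 27

27


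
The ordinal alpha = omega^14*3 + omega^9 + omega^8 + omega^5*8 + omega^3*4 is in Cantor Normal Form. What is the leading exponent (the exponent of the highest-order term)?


CNF: omega^14*3 + omega^9 + omega^8 + omega^5*8 + omega^3*4
The leading term is omega^14*3, which has exponent 14.

14


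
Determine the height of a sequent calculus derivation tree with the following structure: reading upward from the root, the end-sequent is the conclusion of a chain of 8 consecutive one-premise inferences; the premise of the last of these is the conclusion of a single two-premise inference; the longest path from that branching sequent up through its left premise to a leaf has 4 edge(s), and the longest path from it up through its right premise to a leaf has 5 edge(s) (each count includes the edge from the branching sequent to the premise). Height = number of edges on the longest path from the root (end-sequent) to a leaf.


Longest path through the left premise: 4 edges (measured from the branching sequent)
Longest path through the right premise: 5 edges
Height of the subtree rooted at the branching sequent: max(4, 5) = 5
The branching sequent sits 8 edges above the root (the chain of one-premise inferences), so height = 5 + 8 = 13

13


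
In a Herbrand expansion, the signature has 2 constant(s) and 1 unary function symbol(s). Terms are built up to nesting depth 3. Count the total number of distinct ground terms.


Herbrand terms by depth:
Depth 0: 2 constants
Depth 1: 2 new terms (running total: 4)
Depth 2: 2 new terms (running total: 6)
Depth 3: 2 new terms (running total: 8)
Total distinct ground terms = 8

8


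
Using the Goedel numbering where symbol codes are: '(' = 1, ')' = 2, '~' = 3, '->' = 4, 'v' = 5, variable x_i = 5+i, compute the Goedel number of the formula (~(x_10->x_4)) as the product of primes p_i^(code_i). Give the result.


Formula: (~(x_10->x_4))
Symbol codes: [1, 3, 1, 15, 4, 9, 2, 2]
Primes: [2, 3, 5, 7, 11, 13, 17, 19]
p_1^1 = 2^1 = 2
p_2^3 = 3^3 = 27
p_3^1 = 5^1 = 5
p_4^15 = 7^15 = 4747561509943
p_5^4 = 11^4 = 14641
p_6^9 = 13^9 = 10604499373
p_7^2 = 17^2 = 289
p_8^2 = 19^2 = 361
Product = 20763488440564998124273880164732170

20763488440564998124273880164732170


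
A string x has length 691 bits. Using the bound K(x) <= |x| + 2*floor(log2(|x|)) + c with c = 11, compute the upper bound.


floor(log2(691)) = 9
2 * 9 = 18
K(x) <= 691 + 18 + 11 = 720

720


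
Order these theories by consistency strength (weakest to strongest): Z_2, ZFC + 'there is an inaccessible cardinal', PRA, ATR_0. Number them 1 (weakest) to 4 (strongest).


Ordering by consistency strength:
1. PRA
2. ATR_0
3. Z_2
4. ZFC + 'there is an inaccessible cardinal'


Z_2=3, ZFC + 'there is an inaccessible cardinal'=4, PRA=1, ATR_0=2


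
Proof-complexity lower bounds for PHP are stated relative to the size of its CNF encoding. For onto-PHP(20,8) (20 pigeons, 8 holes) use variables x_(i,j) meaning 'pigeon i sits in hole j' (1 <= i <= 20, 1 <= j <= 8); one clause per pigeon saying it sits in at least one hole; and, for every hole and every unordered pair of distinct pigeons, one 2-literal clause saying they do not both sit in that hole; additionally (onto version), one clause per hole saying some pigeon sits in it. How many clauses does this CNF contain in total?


onto-PHP(20,8): 20 pigeons, 8 holes, 20*8 = 160 variables.
- pigeon clauses: one per pigeon -> 20 clauses
- hole clauses: 8 holes * C(20,2) = 8 * 190 -> 1520 clauses
- onto clauses: one per hole -> 8 clauses
Total clauses = 20 + 1520 + 8 = 1548

1548


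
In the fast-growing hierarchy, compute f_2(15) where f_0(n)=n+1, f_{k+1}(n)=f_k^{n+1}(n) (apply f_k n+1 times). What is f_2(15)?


f_2(15) = f_1^16(15)
f_1(m) = 2m + 1.
Iterating: f_1^k(n) = 2^k*(n+1) - 1.
f_2(15) = 2^16*(15+1) - 1 = 65536*16 - 1 = 1048575

1048575


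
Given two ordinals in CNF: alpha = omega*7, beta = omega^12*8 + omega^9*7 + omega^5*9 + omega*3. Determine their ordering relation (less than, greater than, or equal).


Compare term by term from highest exponent:
alpha = omega*7
beta = omega^12*8 + omega^9*7 + omega^5*9 + omega*3
Term 1: alpha has omega^1*7, beta has omega^12*8
Term 2: alpha has omega^0*0, beta has omega^9*7
Term 3: alpha has omega^0*0, beta has omega^5*9
Term 4: alpha has omega^0*0, beta has omega^1*3
Result: alpha < beta

alpha < beta


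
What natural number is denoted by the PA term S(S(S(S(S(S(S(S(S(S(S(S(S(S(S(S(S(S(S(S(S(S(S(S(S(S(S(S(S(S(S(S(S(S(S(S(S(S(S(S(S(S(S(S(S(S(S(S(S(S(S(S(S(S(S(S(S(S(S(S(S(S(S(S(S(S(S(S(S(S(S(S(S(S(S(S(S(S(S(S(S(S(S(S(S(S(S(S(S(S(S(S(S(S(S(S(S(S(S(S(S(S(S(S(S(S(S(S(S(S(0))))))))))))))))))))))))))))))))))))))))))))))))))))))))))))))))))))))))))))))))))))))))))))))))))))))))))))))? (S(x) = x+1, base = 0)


Counting successors applied to 0:
110 applications of S to 0 = 110

110


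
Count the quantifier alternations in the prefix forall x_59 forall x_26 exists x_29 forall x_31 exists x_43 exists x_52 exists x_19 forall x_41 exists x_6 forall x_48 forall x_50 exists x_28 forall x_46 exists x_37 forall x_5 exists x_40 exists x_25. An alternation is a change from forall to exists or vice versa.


Walk the prefix and count type changes:
  position 1: forall -> forall
  position 2: forall -> exists <-- alternation
  position 3: exists -> forall <-- alternation
  position 4: forall -> exists <-- alternation
  position 5: exists -> exists
  position 6: exists -> exists
  position 7: exists -> forall <-- alternation
  position 8: forall -> exists <-- alternation
  position 9: exists -> forall <-- alternation
  position 10: forall -> forall
  position 11: forall -> exists <-- alternation
  position 12: exists -> forall <-- alternation
  position 13: forall -> exists <-- alternation
  position 14: exists -> forall <-- alternation
  position 15: forall -> exists <-- alternation
  position 16: exists -> exists
Total alternations = 11

11


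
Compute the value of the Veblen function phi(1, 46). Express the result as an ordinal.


phi(1, 46):
phi(1, beta) = epsilon_beta (the beta-th epsilon number).
phi(1, 46) = epsilon_46

epsilon_46


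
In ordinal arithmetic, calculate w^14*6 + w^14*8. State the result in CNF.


Ordinal addition w^14*6 + w^14*8:
Both terms have the same exponent 14.
w^e*c + w^e*d = w^e*(c+d).
Result = w^14*(6+8) = w^14*14

w^14*14


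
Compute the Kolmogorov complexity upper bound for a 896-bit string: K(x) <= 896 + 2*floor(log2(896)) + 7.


floor(log2(896)) = 9
2 * 9 = 18
K(x) <= 896 + 18 + 7 = 921

921


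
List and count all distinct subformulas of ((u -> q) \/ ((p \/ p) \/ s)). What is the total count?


Formula: ((u -> q) \/ ((p \/ p) \/ s))
Subformulas found:
  1. q
  2. u
  3. s
  4. p
  5. (p \/ p)
  6. (u -> q)
  7. ((p \/ p) \/ s)
  8. ((u -> q) \/ ((p \/ p) \/ s))
Total distinct subformulas = 8

8


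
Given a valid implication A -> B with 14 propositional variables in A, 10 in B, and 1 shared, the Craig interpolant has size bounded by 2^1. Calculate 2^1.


Shared atoms = 1
Craig interpolant size bound = 2^1
= 2

2


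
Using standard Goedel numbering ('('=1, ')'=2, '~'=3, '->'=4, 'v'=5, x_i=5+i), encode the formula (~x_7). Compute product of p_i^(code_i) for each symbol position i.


Formula: (~x_7)
Symbol codes: [1, 3, 12, 2]
Primes: [2, 3, 5, 7]
p_1^1 = 2^1 = 2
p_2^3 = 3^3 = 27
p_3^12 = 5^12 = 244140625
p_4^2 = 7^2 = 49
Product = 645996093750

645996093750


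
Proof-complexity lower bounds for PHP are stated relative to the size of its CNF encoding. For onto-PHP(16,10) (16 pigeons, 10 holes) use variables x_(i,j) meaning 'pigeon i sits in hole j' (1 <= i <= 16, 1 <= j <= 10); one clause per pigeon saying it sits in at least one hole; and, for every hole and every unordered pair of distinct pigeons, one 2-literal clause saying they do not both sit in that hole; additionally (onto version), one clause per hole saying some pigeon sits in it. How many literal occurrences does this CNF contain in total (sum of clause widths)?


onto-PHP(16,10): 16 pigeons, 10 holes, 16*10 = 160 variables.
- pigeon clauses: one per pigeon -> 16 clauses of width 10 -> 160 literals
- hole clauses: 10 holes * C(16,2) = 10 * 120 -> 1200 clauses of width 2 -> 2400 literals
- onto clauses: one per hole -> 10 clauses of width 16 -> 160 literals
Total literal occurrences = 160 + 2400 + 160 = 2720

2720


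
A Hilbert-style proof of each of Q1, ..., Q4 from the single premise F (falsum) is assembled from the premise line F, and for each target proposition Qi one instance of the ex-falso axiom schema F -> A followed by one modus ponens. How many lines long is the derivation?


Ex falso, line by line:
- 1 premise line (F)
- 4 targets, each needing 1 axiom instance (F -> Qi) + 1 MP = 2 lines: 2 * 4 = 8
Total = 1 + 8 = 9 lines.

9


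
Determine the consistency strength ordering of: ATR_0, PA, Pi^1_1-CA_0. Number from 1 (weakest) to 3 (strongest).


Ordering by consistency strength:
1. PA
2. ATR_0
3. Pi^1_1-CA_0


ATR_0=2, PA=1, Pi^1_1-CA_0=3


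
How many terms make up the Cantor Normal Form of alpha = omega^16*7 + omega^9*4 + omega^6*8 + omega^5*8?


CNF: omega^16*7 + omega^9*4 + omega^6*8 + omega^5*8
Count the summands separated by '+':
  term 1: omega^16*7
  term 2: omega^9*4
  term 3: omega^6*8
  term 4: omega^5*8
Total terms = 4

4


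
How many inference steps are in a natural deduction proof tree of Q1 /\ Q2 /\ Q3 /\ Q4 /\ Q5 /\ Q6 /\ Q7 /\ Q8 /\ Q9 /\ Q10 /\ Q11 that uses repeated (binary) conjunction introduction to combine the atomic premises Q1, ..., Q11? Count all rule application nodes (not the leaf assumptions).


The target conjunction has 11 conjuncts, i.e. 10 binary /\ connectives.
Each conjunction-intro joins two pieces, so 11 atoms require 11-1 = 10 applications.
Total inference nodes = 10

10


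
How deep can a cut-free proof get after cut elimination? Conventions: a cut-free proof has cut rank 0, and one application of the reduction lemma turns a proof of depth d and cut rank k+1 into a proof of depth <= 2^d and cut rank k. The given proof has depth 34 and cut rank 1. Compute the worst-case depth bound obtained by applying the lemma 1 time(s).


Each rank reduction sends depth d to at most 2^d; cut rank r needs r reductions.
2_0(34) = 34
2_1(34) = 2^34 = 17179869184
Cut-free depth bound = 17179869184

17179869184


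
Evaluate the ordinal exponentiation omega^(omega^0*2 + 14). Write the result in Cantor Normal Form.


omega^(omega^0*2 + 14):
omega^0 = 1, so the exponent is 2 + 14 = 16 (finite ordinal addition).
Result = omega^16, already a single CNF term.

omega^16


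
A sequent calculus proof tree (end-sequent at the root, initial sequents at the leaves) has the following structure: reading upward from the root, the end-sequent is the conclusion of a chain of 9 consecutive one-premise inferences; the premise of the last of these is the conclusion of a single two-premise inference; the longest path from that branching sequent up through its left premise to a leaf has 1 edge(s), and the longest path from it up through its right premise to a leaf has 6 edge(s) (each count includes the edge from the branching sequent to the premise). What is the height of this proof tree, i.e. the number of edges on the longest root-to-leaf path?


Longest path through the left premise: 1 edges (measured from the branching sequent)
Longest path through the right premise: 6 edges
Height of the subtree rooted at the branching sequent: max(1, 6) = 6
The branching sequent sits 9 edges above the root (the chain of one-premise inferences), so height = 6 + 9 = 15

15


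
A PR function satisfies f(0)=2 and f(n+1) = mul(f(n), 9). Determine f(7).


f(0) = 2
f(1) = mul(f(0), 9) = mul(2, 9) = 18
f(2) = mul(f(1), 9) = mul(18, 9) = 162
f(3) = mul(f(2), 9) = mul(162, 9) = 1458
f(4) = mul(f(3), 9) = mul(1458, 9) = 13122
f(5) = mul(f(4), 9) = mul(13122, 9) = 118098
f(6) = mul(f(5), 9) = mul(118098, 9) = 1062882
f(7) = mul(f(6), 9) = mul(1062882, 9) = 9565938


9565938


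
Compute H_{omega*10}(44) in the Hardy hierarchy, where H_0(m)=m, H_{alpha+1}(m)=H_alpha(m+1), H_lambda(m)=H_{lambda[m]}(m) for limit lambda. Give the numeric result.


H_{omega*10}(44):
For the Hardy hierarchy, H_{omega*k}(n) = 2^k * n.
2^10 = 1024.
1024 * 44 = 45056

45056


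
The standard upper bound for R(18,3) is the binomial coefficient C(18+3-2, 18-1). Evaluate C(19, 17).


R(18,3) <= C(18+3-2, 18-1) = C(19, 17)
C(19, 17) = 19! / (17! * 2!)
= 171

171


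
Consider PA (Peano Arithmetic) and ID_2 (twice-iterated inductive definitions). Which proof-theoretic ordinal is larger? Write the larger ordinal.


Proof-theoretic ordinal of PA (Peano Arithmetic): epsilon_0
Proof-theoretic ordinal of ID_2 (twice-iterated inductive definitions): psi_0(epsilon_{Omega_2+1})
Comparing: epsilon_0 < psi_0(epsilon_{Omega_2+1}).
The larger ordinal is psi_0(epsilon_{Omega_2+1}) (from ID_2 (twice-iterated inductive definitions)).

psi_0(epsilon_{Omega_2+1})


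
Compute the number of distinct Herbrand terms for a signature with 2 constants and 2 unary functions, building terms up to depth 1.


Herbrand terms by depth:
Depth 0: 2 constants
Depth 1: 4 new terms (running total: 6)
Total distinct ground terms = 6

6


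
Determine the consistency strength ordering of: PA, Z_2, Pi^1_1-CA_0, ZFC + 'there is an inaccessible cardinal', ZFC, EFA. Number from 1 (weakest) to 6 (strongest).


Ordering by consistency strength:
1. EFA
2. PA
3. Pi^1_1-CA_0
4. Z_2
5. ZFC
6. ZFC + 'there is an inaccessible cardinal'


PA=2, Z_2=4, Pi^1_1-CA_0=3, ZFC + 'there is an inaccessible cardinal'=6, ZFC=5, EFA=1


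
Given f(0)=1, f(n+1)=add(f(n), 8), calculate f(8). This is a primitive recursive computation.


f(0) = 1
f(1) = add(f(0), 8) = add(1, 8) = 9
f(2) = add(f(1), 8) = add(9, 8) = 17
f(3) = add(f(2), 8) = add(17, 8) = 25
f(4) = add(f(3), 8) = add(25, 8) = 33
f(5) = add(f(4), 8) = add(33, 8) = 41
f(6) = add(f(5), 8) = add(41, 8) = 49
f(7) = add(f(6), 8) = add(49, 8) = 57
f(8) = add(f(7), 8) = add(57, 8) = 65


65


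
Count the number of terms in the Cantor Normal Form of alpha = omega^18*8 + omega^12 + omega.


CNF: omega^18*8 + omega^12 + omega
Count the summands separated by '+':
  term 1: omega^18*8
  term 2: omega^12
  term 3: omega
Total terms = 3

3


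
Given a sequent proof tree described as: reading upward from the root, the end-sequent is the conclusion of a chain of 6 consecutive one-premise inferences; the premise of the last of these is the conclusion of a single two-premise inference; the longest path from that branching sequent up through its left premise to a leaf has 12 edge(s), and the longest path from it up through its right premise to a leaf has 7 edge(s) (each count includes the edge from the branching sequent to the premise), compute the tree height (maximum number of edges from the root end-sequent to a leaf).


Longest path through the left premise: 12 edges (measured from the branching sequent)
Longest path through the right premise: 7 edges
Height of the subtree rooted at the branching sequent: max(12, 7) = 12
The branching sequent sits 6 edges above the root (the chain of one-premise inferences), so height = 12 + 6 = 18

18


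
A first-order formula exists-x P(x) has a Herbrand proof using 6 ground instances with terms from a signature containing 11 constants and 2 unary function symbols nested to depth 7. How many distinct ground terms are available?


Herbrand terms by depth:
Depth 0: 11 constants
Depth 1: 22 new terms (running total: 33)
Depth 2: 44 new terms (running total: 77)
Depth 3: 88 new terms (running total: 165)
Depth 4: 176 new terms (running total: 341)
Depth 5: 352 new terms (running total: 693)
Depth 6: 704 new terms (running total: 1397)
Depth 7: 1408 new terms (running total: 2805)
Total distinct ground terms = 2805

2805


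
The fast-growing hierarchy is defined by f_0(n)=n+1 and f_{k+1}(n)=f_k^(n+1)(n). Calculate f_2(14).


f_2(14) = f_1^15(14)
f_1(m) = 2m + 1.
Iterating: f_1^k(n) = 2^k*(n+1) - 1.
f_2(14) = 2^15*(14+1) - 1 = 32768*15 - 1 = 491519

491519


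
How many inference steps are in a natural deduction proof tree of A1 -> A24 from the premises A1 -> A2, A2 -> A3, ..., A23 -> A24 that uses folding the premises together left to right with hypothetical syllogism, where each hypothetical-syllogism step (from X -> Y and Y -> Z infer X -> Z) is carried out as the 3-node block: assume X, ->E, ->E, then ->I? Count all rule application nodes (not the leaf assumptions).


There are 23 premises in the chain. The first HS step combines premises 1 and 2; each further premise needs one more HS step.
So 23 premises require 23 - 1 = 22 hypothetical-syllogism steps.
Each HS step uses 3 inference nodes (->E, ->E, ->I).
22 * 3 = 66 total inference nodes.

66


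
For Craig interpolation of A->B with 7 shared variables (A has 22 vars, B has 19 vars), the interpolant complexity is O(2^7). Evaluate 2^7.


Shared atoms = 7
Craig interpolant size bound = 2^7
= 128

128


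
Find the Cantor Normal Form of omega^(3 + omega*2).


omega^(3 + omega*2):
In ordinal addition a term is absorbed by a following term of strictly larger exponent: 0 < 1, so 3 + omega*2 = omega*2.
omega raised to a CNF ordinal is a single CNF term: Result = omega^(omega*2)

omega^(omega*2)


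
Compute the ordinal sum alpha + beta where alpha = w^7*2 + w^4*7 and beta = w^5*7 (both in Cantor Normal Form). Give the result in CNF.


Ordinal addition (w^7*2 + w^4*7) + w^5*7:
alpha's leading term has exponent 7 > beta's exponent 5, so it survives.
alpha's tail term has exponent 4 < beta's exponent 5, so it is absorbed by beta.
In ordinal addition, any term followed by a strictly larger-exponent term is absorbed.
Result = w^7*2 + w^5*7

w^7*2 + w^5*7


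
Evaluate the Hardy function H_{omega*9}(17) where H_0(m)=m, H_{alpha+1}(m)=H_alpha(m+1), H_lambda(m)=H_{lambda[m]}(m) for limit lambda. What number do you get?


H_{omega*9}(17):
For the Hardy hierarchy, H_{omega*k}(n) = 2^k * n.
2^9 = 512.
512 * 17 = 8704

8704


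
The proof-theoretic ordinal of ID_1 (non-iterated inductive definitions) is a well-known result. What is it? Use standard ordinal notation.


The proof-theoretic ordinal of ID_1 (non-iterated inductive definitions) is a standard result in ordinal analysis.
This ordinal is the supremum of order types of primitive recursive well-orderings
that the theory can prove to be well-ordered.
For ID_1 (non-iterated inductive definitions), the proof-theoretic ordinal is psi_0(epsilon_{Omega+1}).

psi_0(epsilon_{Omega+1})


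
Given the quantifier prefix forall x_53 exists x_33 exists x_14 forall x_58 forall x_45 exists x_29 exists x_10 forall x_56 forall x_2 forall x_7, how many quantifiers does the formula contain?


Quantifier prefix has 10 quantifier symbols.
Quantifier depth = 10

10


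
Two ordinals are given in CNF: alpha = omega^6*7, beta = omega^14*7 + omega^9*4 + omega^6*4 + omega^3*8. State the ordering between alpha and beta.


Compare term by term from highest exponent:
alpha = omega^6*7
beta = omega^14*7 + omega^9*4 + omega^6*4 + omega^3*8
Term 1: alpha has omega^6*7, beta has omega^14*7
Term 2: alpha has omega^0*0, beta has omega^9*4
Term 3: alpha has omega^0*0, beta has omega^6*4
Term 4: alpha has omega^0*0, beta has omega^3*8
Result: alpha < beta

alpha < beta


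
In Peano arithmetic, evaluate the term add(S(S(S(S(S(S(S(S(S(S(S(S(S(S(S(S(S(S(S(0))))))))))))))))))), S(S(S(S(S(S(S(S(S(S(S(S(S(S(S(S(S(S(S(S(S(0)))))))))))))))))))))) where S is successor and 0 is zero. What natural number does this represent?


add(S^19(0), S^21(0)):
S^19(0) = 19
S^21(0) = 21
19 + 21 = 40

40


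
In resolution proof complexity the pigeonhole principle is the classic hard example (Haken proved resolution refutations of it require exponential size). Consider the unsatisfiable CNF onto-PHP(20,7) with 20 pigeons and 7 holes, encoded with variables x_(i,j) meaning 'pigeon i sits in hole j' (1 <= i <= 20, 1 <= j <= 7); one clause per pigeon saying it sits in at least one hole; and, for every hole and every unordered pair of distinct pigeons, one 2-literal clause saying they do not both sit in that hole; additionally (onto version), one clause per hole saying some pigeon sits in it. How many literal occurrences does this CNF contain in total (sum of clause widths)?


onto-PHP(20,7): 20 pigeons, 7 holes, 20*7 = 140 variables.
- pigeon clauses: one per pigeon -> 20 clauses of width 7 -> 140 literals
- hole clauses: 7 holes * C(20,2) = 7 * 190 -> 1330 clauses of width 2 -> 2660 literals
- onto clauses: one per hole -> 7 clauses of width 20 -> 140 literals
Total literal occurrences = 140 + 2660 + 140 = 2940

2940


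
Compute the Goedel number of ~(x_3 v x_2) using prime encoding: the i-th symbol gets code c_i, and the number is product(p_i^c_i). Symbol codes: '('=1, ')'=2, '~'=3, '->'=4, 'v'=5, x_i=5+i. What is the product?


Formula: ~(x_3 v x_2)
Symbol codes: [3, 1, 8, 5, 7, 2]
Primes: [2, 3, 5, 7, 11, 13]
p_1^3 = 2^3 = 8
p_2^1 = 3^1 = 3
p_3^8 = 5^8 = 390625
p_4^5 = 7^5 = 16807
p_5^7 = 11^7 = 19487171
p_6^2 = 13^2 = 169
Product = 518915898998371875000

518915898998371875000


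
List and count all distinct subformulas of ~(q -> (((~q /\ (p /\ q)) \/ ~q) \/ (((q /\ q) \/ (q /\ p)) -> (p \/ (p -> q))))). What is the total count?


Formula: ~(q -> (((~q /\ (p /\ q)) \/ ~q) \/ (((q /\ q) \/ (q /\ p)) -> (p \/ (p -> q)))))
Subformulas found:
  1. q
  2. p
  3. ~q
  4. (q /\ p)
  5. (p /\ q)
  6. (q /\ q)
  7. (p -> q)
  8. (p \/ (p -> q))
  9. (~q /\ (p /\ q))
  10. ((q /\ q) \/ (q /\ p))
  11. ((~q /\ (p /\ q)) \/ ~q)
  12. (((q /\ q) \/ (q /\ p)) -> (p \/ (p -> q)))
  13. (((~q /\ (p /\ q)) \/ ~q) \/ (((q /\ q) \/ (q /\ p)) -> (p \/ (p -> q))))
  14. (q -> (((~q /\ (p /\ q)) \/ ~q) \/ (((q /\ q) \/ (q /\ p)) -> (p \/ (p -> q)))))
  15. ~(q -> (((~q /\ (p /\ q)) \/ ~q) \/ (((q /\ q) \/ (q /\ p)) -> (p \/ (p -> q)))))
Total distinct subformulas = 15

15


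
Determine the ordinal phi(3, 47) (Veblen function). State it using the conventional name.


phi(3, 47):
phi(3, beta) = eta_beta (the beta-th eta number, fixed point of zeta).
phi(3, 47) = eta_47

eta_47


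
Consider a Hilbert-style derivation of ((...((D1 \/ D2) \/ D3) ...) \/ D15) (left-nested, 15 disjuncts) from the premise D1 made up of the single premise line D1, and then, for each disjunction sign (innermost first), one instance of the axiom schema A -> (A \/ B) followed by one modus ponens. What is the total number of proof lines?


Building the left-nested 15-ary disjunction from D1:
- 1 premise line (D1)
- 15 disjuncts means 14 disjunction signs; each needs 1 axiom instance + 1 MP = 2 lines: 2 * 14 = 28
Total = 1 + 28 = 29 lines.

29


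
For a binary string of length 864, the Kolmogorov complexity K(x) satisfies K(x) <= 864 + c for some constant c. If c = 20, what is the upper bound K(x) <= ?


K(x) <= |x| + c = 864 + 20 = 884

884


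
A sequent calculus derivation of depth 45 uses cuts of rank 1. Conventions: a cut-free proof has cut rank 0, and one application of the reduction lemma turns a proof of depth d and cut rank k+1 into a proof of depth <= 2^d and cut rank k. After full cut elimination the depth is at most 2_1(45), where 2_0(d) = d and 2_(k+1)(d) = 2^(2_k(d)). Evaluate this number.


Each rank reduction sends depth d to at most 2^d; cut rank r needs r reductions.
2_0(45) = 45
2_1(45) = 2^45 = 35184372088832
Cut-free depth bound = 35184372088832

35184372088832


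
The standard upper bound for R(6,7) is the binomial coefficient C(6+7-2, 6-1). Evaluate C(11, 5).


R(6,7) <= C(6+7-2, 6-1) = C(11, 5)
C(11, 5) = 11! / (5! * 6!)
= 462

462


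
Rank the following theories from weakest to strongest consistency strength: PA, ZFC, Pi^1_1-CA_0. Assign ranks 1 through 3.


Ordering by consistency strength:
1. PA
2. Pi^1_1-CA_0
3. ZFC


PA=1, ZFC=3, Pi^1_1-CA_0=2


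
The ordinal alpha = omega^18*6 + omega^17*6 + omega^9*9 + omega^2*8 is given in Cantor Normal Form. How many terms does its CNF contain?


CNF: omega^18*6 + omega^17*6 + omega^9*9 + omega^2*8
Count the summands separated by '+':
  term 1: omega^18*6
  term 2: omega^17*6
  term 3: omega^9*9
  term 4: omega^2*8
Total terms = 4

4


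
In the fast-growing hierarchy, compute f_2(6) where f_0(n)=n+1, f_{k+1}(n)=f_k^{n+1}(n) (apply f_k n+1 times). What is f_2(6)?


f_2(6) = f_1^7(6)
f_1(m) = 2m + 1.
Iterating: f_1^k(n) = 2^k*(n+1) - 1.
f_2(6) = 2^7*(6+1) - 1 = 128*7 - 1 = 895

895


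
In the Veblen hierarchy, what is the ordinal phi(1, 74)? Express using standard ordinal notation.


phi(1, 74):
phi(1, beta) = epsilon_beta (the beta-th epsilon number).
phi(1, 74) = epsilon_74

epsilon_74


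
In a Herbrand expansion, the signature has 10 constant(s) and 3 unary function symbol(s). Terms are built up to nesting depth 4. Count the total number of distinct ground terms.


Herbrand terms by depth:
Depth 0: 10 constants
Depth 1: 30 new terms (running total: 40)
Depth 2: 90 new terms (running total: 130)
Depth 3: 270 new terms (running total: 400)
Depth 4: 810 new terms (running total: 1210)
Total distinct ground terms = 1210

1210
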